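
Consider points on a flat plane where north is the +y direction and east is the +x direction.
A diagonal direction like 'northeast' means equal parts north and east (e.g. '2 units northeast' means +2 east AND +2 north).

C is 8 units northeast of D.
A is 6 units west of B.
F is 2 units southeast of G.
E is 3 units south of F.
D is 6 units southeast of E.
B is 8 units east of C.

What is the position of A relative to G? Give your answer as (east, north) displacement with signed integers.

Answer: A is at (east=18, north=-3) relative to G.

Derivation:
Place G at the origin (east=0, north=0).
  F is 2 units southeast of G: delta (east=+2, north=-2); F at (east=2, north=-2).
  E is 3 units south of F: delta (east=+0, north=-3); E at (east=2, north=-5).
  D is 6 units southeast of E: delta (east=+6, north=-6); D at (east=8, north=-11).
  C is 8 units northeast of D: delta (east=+8, north=+8); C at (east=16, north=-3).
  B is 8 units east of C: delta (east=+8, north=+0); B at (east=24, north=-3).
  A is 6 units west of B: delta (east=-6, north=+0); A at (east=18, north=-3).
Therefore A relative to G: (east=18, north=-3).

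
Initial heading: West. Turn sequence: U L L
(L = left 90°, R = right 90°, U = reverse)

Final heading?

Start: West
  U (U-turn (180°)) -> East
  L (left (90° counter-clockwise)) -> North
  L (left (90° counter-clockwise)) -> West
Final: West

Answer: Final heading: West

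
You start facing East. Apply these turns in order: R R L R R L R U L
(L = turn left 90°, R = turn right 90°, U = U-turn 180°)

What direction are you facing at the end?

Answer: Final heading: East

Derivation:
Start: East
  R (right (90° clockwise)) -> South
  R (right (90° clockwise)) -> West
  L (left (90° counter-clockwise)) -> South
  R (right (90° clockwise)) -> West
  R (right (90° clockwise)) -> North
  L (left (90° counter-clockwise)) -> West
  R (right (90° clockwise)) -> North
  U (U-turn (180°)) -> South
  L (left (90° counter-clockwise)) -> East
Final: East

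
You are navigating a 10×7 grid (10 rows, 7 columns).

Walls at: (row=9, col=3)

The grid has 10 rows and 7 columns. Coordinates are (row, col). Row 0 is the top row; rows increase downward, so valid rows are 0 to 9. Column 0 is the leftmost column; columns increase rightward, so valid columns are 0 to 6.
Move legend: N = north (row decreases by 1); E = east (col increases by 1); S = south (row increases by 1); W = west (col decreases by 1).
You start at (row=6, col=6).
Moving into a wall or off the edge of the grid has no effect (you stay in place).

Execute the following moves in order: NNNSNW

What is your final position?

Answer: Final position: (row=3, col=5)

Derivation:
Start: (row=6, col=6)
  N (north): (row=6, col=6) -> (row=5, col=6)
  N (north): (row=5, col=6) -> (row=4, col=6)
  N (north): (row=4, col=6) -> (row=3, col=6)
  S (south): (row=3, col=6) -> (row=4, col=6)
  N (north): (row=4, col=6) -> (row=3, col=6)
  W (west): (row=3, col=6) -> (row=3, col=5)
Final: (row=3, col=5)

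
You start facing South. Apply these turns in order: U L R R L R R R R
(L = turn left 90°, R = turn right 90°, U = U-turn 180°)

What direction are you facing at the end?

Start: South
  U (U-turn (180°)) -> North
  L (left (90° counter-clockwise)) -> West
  R (right (90° clockwise)) -> North
  R (right (90° clockwise)) -> East
  L (left (90° counter-clockwise)) -> North
  R (right (90° clockwise)) -> East
  R (right (90° clockwise)) -> South
  R (right (90° clockwise)) -> West
  R (right (90° clockwise)) -> North
Final: North

Answer: Final heading: North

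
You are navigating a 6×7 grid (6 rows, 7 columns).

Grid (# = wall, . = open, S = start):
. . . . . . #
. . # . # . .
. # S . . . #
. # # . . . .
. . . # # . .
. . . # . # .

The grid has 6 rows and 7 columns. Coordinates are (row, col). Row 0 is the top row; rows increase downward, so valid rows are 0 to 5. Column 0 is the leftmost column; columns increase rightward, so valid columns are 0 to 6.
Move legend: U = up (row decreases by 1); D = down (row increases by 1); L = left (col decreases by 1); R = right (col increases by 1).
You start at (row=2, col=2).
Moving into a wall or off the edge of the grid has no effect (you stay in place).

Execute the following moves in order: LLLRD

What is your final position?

Start: (row=2, col=2)
  [×3]L (left): blocked, stay at (row=2, col=2)
  R (right): (row=2, col=2) -> (row=2, col=3)
  D (down): (row=2, col=3) -> (row=3, col=3)
Final: (row=3, col=3)

Answer: Final position: (row=3, col=3)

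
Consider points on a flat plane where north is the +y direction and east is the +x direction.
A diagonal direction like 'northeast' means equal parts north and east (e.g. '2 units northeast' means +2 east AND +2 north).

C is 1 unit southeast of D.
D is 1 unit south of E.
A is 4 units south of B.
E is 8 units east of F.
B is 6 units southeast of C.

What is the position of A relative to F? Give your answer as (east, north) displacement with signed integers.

Answer: A is at (east=15, north=-12) relative to F.

Derivation:
Place F at the origin (east=0, north=0).
  E is 8 units east of F: delta (east=+8, north=+0); E at (east=8, north=0).
  D is 1 unit south of E: delta (east=+0, north=-1); D at (east=8, north=-1).
  C is 1 unit southeast of D: delta (east=+1, north=-1); C at (east=9, north=-2).
  B is 6 units southeast of C: delta (east=+6, north=-6); B at (east=15, north=-8).
  A is 4 units south of B: delta (east=+0, north=-4); A at (east=15, north=-12).
Therefore A relative to F: (east=15, north=-12).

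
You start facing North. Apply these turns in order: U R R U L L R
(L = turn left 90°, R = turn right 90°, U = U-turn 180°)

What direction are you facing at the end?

Answer: Final heading: East

Derivation:
Start: North
  U (U-turn (180°)) -> South
  R (right (90° clockwise)) -> West
  R (right (90° clockwise)) -> North
  U (U-turn (180°)) -> South
  L (left (90° counter-clockwise)) -> East
  L (left (90° counter-clockwise)) -> North
  R (right (90° clockwise)) -> East
Final: East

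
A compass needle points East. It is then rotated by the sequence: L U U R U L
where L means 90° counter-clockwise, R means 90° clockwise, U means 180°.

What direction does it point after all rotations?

Start: East
  L (left (90° counter-clockwise)) -> North
  U (U-turn (180°)) -> South
  U (U-turn (180°)) -> North
  R (right (90° clockwise)) -> East
  U (U-turn (180°)) -> West
  L (left (90° counter-clockwise)) -> South
Final: South

Answer: Final heading: South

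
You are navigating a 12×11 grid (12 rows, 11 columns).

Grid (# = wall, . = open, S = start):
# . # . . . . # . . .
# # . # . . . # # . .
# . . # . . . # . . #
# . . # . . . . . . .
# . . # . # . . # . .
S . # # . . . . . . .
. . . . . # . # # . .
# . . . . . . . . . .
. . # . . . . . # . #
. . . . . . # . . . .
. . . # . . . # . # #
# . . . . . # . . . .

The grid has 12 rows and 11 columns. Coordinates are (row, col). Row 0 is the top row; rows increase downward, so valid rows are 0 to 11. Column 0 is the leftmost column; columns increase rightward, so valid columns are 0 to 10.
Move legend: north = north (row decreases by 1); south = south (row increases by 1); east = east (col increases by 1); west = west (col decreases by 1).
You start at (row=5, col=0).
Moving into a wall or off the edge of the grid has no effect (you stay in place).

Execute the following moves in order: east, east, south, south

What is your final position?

Answer: Final position: (row=7, col=1)

Derivation:
Start: (row=5, col=0)
  east (east): (row=5, col=0) -> (row=5, col=1)
  east (east): blocked, stay at (row=5, col=1)
  south (south): (row=5, col=1) -> (row=6, col=1)
  south (south): (row=6, col=1) -> (row=7, col=1)
Final: (row=7, col=1)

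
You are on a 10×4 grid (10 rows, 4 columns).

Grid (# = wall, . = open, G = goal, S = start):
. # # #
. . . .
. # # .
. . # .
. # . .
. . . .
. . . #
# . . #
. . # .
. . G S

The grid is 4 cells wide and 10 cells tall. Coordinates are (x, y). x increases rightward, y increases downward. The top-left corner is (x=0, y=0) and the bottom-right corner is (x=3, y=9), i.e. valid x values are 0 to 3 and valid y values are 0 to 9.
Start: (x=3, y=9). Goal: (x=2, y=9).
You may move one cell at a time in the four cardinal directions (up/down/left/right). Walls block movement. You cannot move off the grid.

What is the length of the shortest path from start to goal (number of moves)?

BFS from (x=3, y=9) until reaching (x=2, y=9):
  Distance 0: (x=3, y=9)
  Distance 1: (x=3, y=8), (x=2, y=9)  <- goal reached here
One shortest path (1 moves): (x=3, y=9) -> (x=2, y=9)

Answer: Shortest path length: 1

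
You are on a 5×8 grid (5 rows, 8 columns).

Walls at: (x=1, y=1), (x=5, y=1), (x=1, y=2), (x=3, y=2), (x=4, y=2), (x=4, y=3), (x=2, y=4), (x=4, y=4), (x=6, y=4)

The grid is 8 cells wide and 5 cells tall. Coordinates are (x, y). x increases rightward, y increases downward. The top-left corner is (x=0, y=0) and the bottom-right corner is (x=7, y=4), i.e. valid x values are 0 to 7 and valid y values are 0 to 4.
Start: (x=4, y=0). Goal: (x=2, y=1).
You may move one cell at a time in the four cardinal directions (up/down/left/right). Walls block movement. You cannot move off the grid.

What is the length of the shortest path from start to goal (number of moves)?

Answer: Shortest path length: 3

Derivation:
BFS from (x=4, y=0) until reaching (x=2, y=1):
  Distance 0: (x=4, y=0)
  Distance 1: (x=3, y=0), (x=5, y=0), (x=4, y=1)
  Distance 2: (x=2, y=0), (x=6, y=0), (x=3, y=1)
  Distance 3: (x=1, y=0), (x=7, y=0), (x=2, y=1), (x=6, y=1)  <- goal reached here
One shortest path (3 moves): (x=4, y=0) -> (x=3, y=0) -> (x=2, y=0) -> (x=2, y=1)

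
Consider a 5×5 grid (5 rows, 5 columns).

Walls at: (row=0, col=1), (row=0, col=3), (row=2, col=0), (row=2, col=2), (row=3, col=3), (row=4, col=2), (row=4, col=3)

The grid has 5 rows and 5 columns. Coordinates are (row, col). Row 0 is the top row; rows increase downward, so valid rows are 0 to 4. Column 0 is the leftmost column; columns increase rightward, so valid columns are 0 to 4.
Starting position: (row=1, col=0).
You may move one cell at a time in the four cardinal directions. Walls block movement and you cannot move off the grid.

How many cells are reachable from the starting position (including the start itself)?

Answer: Reachable cells: 18

Derivation:
BFS flood-fill from (row=1, col=0):
  Distance 0: (row=1, col=0)
  Distance 1: (row=0, col=0), (row=1, col=1)
  Distance 2: (row=1, col=2), (row=2, col=1)
  Distance 3: (row=0, col=2), (row=1, col=3), (row=3, col=1)
  Distance 4: (row=1, col=4), (row=2, col=3), (row=3, col=0), (row=3, col=2), (row=4, col=1)
  Distance 5: (row=0, col=4), (row=2, col=4), (row=4, col=0)
  Distance 6: (row=3, col=4)
  Distance 7: (row=4, col=4)
Total reachable: 18 (grid has 18 open cells total)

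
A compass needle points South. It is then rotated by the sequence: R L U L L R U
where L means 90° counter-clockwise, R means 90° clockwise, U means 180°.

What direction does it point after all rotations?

Start: South
  R (right (90° clockwise)) -> West
  L (left (90° counter-clockwise)) -> South
  U (U-turn (180°)) -> North
  L (left (90° counter-clockwise)) -> West
  L (left (90° counter-clockwise)) -> South
  R (right (90° clockwise)) -> West
  U (U-turn (180°)) -> East
Final: East

Answer: Final heading: East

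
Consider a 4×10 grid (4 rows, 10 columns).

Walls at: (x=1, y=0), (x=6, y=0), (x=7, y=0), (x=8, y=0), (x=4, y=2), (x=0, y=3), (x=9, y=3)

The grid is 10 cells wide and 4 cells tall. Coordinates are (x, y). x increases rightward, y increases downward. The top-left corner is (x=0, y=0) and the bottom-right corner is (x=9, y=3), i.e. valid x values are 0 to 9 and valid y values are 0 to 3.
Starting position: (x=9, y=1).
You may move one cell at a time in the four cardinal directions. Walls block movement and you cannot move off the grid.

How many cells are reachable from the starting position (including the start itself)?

Answer: Reachable cells: 33

Derivation:
BFS flood-fill from (x=9, y=1):
  Distance 0: (x=9, y=1)
  Distance 1: (x=9, y=0), (x=8, y=1), (x=9, y=2)
  Distance 2: (x=7, y=1), (x=8, y=2)
  Distance 3: (x=6, y=1), (x=7, y=2), (x=8, y=3)
  Distance 4: (x=5, y=1), (x=6, y=2), (x=7, y=3)
  Distance 5: (x=5, y=0), (x=4, y=1), (x=5, y=2), (x=6, y=3)
  Distance 6: (x=4, y=0), (x=3, y=1), (x=5, y=3)
  Distance 7: (x=3, y=0), (x=2, y=1), (x=3, y=2), (x=4, y=3)
  Distance 8: (x=2, y=0), (x=1, y=1), (x=2, y=2), (x=3, y=3)
  Distance 9: (x=0, y=1), (x=1, y=2), (x=2, y=3)
  Distance 10: (x=0, y=0), (x=0, y=2), (x=1, y=3)
Total reachable: 33 (grid has 33 open cells total)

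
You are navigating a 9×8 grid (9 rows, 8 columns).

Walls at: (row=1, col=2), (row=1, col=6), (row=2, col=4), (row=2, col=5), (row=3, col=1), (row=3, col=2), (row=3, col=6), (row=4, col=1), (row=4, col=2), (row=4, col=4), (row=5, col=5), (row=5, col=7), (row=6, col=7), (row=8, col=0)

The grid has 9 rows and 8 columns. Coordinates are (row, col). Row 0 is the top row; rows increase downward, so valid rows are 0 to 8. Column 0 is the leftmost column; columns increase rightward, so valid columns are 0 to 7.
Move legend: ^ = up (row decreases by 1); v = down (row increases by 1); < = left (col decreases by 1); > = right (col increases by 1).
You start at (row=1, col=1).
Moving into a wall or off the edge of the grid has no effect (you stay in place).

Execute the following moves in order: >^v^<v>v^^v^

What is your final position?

Answer: Final position: (row=0, col=1)

Derivation:
Start: (row=1, col=1)
  > (right): blocked, stay at (row=1, col=1)
  ^ (up): (row=1, col=1) -> (row=0, col=1)
  v (down): (row=0, col=1) -> (row=1, col=1)
  ^ (up): (row=1, col=1) -> (row=0, col=1)
  < (left): (row=0, col=1) -> (row=0, col=0)
  v (down): (row=0, col=0) -> (row=1, col=0)
  > (right): (row=1, col=0) -> (row=1, col=1)
  v (down): (row=1, col=1) -> (row=2, col=1)
  ^ (up): (row=2, col=1) -> (row=1, col=1)
  ^ (up): (row=1, col=1) -> (row=0, col=1)
  v (down): (row=0, col=1) -> (row=1, col=1)
  ^ (up): (row=1, col=1) -> (row=0, col=1)
Final: (row=0, col=1)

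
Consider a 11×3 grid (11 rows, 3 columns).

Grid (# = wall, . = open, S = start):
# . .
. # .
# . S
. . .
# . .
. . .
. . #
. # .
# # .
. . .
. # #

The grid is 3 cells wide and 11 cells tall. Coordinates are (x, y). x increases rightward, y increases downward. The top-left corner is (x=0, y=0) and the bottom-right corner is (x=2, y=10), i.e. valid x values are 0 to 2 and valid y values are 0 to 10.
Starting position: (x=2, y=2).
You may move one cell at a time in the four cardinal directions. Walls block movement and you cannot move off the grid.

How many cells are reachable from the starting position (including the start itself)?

Answer: Reachable cells: 16

Derivation:
BFS flood-fill from (x=2, y=2):
  Distance 0: (x=2, y=2)
  Distance 1: (x=2, y=1), (x=1, y=2), (x=2, y=3)
  Distance 2: (x=2, y=0), (x=1, y=3), (x=2, y=4)
  Distance 3: (x=1, y=0), (x=0, y=3), (x=1, y=4), (x=2, y=5)
  Distance 4: (x=1, y=5)
  Distance 5: (x=0, y=5), (x=1, y=6)
  Distance 6: (x=0, y=6)
  Distance 7: (x=0, y=7)
Total reachable: 16 (grid has 23 open cells total)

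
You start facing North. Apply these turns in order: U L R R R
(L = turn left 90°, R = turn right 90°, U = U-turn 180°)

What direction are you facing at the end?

Start: North
  U (U-turn (180°)) -> South
  L (left (90° counter-clockwise)) -> East
  R (right (90° clockwise)) -> South
  R (right (90° clockwise)) -> West
  R (right (90° clockwise)) -> North
Final: North

Answer: Final heading: North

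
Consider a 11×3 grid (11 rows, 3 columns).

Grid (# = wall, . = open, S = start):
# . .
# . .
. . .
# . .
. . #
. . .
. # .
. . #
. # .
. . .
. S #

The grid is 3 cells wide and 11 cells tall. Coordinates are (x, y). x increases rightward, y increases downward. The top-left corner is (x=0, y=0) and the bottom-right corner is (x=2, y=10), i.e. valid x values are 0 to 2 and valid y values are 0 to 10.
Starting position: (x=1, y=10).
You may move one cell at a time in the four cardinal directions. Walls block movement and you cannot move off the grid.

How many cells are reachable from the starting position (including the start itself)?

Answer: Reachable cells: 25

Derivation:
BFS flood-fill from (x=1, y=10):
  Distance 0: (x=1, y=10)
  Distance 1: (x=1, y=9), (x=0, y=10)
  Distance 2: (x=0, y=9), (x=2, y=9)
  Distance 3: (x=0, y=8), (x=2, y=8)
  Distance 4: (x=0, y=7)
  Distance 5: (x=0, y=6), (x=1, y=7)
  Distance 6: (x=0, y=5)
  Distance 7: (x=0, y=4), (x=1, y=5)
  Distance 8: (x=1, y=4), (x=2, y=5)
  Distance 9: (x=1, y=3), (x=2, y=6)
  Distance 10: (x=1, y=2), (x=2, y=3)
  Distance 11: (x=1, y=1), (x=0, y=2), (x=2, y=2)
  Distance 12: (x=1, y=0), (x=2, y=1)
  Distance 13: (x=2, y=0)
Total reachable: 25 (grid has 25 open cells total)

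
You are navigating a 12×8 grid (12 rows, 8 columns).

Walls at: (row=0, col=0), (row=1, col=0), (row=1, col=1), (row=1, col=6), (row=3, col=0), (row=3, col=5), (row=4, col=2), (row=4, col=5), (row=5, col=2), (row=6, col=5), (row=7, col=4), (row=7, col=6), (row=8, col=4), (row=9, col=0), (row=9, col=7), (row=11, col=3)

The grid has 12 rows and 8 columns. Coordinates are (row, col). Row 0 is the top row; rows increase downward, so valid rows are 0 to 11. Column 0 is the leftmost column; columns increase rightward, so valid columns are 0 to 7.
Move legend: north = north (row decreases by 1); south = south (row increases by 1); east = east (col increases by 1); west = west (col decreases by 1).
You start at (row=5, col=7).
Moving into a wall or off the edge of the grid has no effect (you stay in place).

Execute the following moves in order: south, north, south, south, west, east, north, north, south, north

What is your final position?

Start: (row=5, col=7)
  south (south): (row=5, col=7) -> (row=6, col=7)
  north (north): (row=6, col=7) -> (row=5, col=7)
  south (south): (row=5, col=7) -> (row=6, col=7)
  south (south): (row=6, col=7) -> (row=7, col=7)
  west (west): blocked, stay at (row=7, col=7)
  east (east): blocked, stay at (row=7, col=7)
  north (north): (row=7, col=7) -> (row=6, col=7)
  north (north): (row=6, col=7) -> (row=5, col=7)
  south (south): (row=5, col=7) -> (row=6, col=7)
  north (north): (row=6, col=7) -> (row=5, col=7)
Final: (row=5, col=7)

Answer: Final position: (row=5, col=7)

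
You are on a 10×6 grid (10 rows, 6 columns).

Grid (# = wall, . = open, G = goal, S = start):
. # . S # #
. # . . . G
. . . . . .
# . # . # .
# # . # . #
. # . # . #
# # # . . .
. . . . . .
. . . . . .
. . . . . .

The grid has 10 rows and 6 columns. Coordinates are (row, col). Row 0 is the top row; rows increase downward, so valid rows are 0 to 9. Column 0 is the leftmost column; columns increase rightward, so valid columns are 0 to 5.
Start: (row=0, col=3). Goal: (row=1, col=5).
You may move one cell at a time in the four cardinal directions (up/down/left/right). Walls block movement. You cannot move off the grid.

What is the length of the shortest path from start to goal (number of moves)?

BFS from (row=0, col=3) until reaching (row=1, col=5):
  Distance 0: (row=0, col=3)
  Distance 1: (row=0, col=2), (row=1, col=3)
  Distance 2: (row=1, col=2), (row=1, col=4), (row=2, col=3)
  Distance 3: (row=1, col=5), (row=2, col=2), (row=2, col=4), (row=3, col=3)  <- goal reached here
One shortest path (3 moves): (row=0, col=3) -> (row=1, col=3) -> (row=1, col=4) -> (row=1, col=5)

Answer: Shortest path length: 3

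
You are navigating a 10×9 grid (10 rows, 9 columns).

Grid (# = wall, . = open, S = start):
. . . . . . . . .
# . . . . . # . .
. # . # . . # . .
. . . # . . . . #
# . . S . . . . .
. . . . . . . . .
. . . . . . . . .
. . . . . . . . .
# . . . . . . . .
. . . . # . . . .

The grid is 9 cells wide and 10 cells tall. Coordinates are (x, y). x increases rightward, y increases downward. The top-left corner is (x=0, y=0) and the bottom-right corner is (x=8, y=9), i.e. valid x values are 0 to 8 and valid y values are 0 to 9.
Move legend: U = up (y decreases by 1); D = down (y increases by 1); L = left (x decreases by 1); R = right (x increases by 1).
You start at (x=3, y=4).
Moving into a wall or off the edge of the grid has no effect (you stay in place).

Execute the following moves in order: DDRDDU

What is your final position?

Start: (x=3, y=4)
  D (down): (x=3, y=4) -> (x=3, y=5)
  D (down): (x=3, y=5) -> (x=3, y=6)
  R (right): (x=3, y=6) -> (x=4, y=6)
  D (down): (x=4, y=6) -> (x=4, y=7)
  D (down): (x=4, y=7) -> (x=4, y=8)
  U (up): (x=4, y=8) -> (x=4, y=7)
Final: (x=4, y=7)

Answer: Final position: (x=4, y=7)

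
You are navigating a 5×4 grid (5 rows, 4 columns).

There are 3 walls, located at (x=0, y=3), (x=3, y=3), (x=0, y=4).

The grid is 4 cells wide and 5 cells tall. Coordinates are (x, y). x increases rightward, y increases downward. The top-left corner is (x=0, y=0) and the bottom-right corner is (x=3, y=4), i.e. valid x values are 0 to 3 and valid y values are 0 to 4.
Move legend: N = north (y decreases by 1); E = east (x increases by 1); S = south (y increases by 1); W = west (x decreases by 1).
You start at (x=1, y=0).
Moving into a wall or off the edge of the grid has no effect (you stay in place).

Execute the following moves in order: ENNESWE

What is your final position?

Answer: Final position: (x=3, y=1)

Derivation:
Start: (x=1, y=0)
  E (east): (x=1, y=0) -> (x=2, y=0)
  N (north): blocked, stay at (x=2, y=0)
  N (north): blocked, stay at (x=2, y=0)
  E (east): (x=2, y=0) -> (x=3, y=0)
  S (south): (x=3, y=0) -> (x=3, y=1)
  W (west): (x=3, y=1) -> (x=2, y=1)
  E (east): (x=2, y=1) -> (x=3, y=1)
Final: (x=3, y=1)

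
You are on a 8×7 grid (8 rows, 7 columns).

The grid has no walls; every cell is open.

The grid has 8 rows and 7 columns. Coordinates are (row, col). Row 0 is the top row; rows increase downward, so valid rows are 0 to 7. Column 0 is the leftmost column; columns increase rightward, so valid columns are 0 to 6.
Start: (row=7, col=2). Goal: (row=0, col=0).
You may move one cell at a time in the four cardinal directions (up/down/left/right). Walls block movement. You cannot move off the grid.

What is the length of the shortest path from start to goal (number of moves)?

BFS from (row=7, col=2) until reaching (row=0, col=0):
  Distance 0: (row=7, col=2)
  Distance 1: (row=6, col=2), (row=7, col=1), (row=7, col=3)
  Distance 2: (row=5, col=2), (row=6, col=1), (row=6, col=3), (row=7, col=0), (row=7, col=4)
  Distance 3: (row=4, col=2), (row=5, col=1), (row=5, col=3), (row=6, col=0), (row=6, col=4), (row=7, col=5)
  Distance 4: (row=3, col=2), (row=4, col=1), (row=4, col=3), (row=5, col=0), (row=5, col=4), (row=6, col=5), (row=7, col=6)
  Distance 5: (row=2, col=2), (row=3, col=1), (row=3, col=3), (row=4, col=0), (row=4, col=4), (row=5, col=5), (row=6, col=6)
  Distance 6: (row=1, col=2), (row=2, col=1), (row=2, col=3), (row=3, col=0), (row=3, col=4), (row=4, col=5), (row=5, col=6)
  Distance 7: (row=0, col=2), (row=1, col=1), (row=1, col=3), (row=2, col=0), (row=2, col=4), (row=3, col=5), (row=4, col=6)
  Distance 8: (row=0, col=1), (row=0, col=3), (row=1, col=0), (row=1, col=4), (row=2, col=5), (row=3, col=6)
  Distance 9: (row=0, col=0), (row=0, col=4), (row=1, col=5), (row=2, col=6)  <- goal reached here
One shortest path (9 moves): (row=7, col=2) -> (row=7, col=1) -> (row=7, col=0) -> (row=6, col=0) -> (row=5, col=0) -> (row=4, col=0) -> (row=3, col=0) -> (row=2, col=0) -> (row=1, col=0) -> (row=0, col=0)

Answer: Shortest path length: 9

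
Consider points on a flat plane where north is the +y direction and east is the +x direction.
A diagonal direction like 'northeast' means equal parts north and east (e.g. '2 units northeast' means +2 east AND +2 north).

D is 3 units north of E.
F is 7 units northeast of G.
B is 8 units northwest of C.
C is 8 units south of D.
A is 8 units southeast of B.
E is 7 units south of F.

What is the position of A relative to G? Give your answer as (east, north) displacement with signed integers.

Answer: A is at (east=7, north=-5) relative to G.

Derivation:
Place G at the origin (east=0, north=0).
  F is 7 units northeast of G: delta (east=+7, north=+7); F at (east=7, north=7).
  E is 7 units south of F: delta (east=+0, north=-7); E at (east=7, north=0).
  D is 3 units north of E: delta (east=+0, north=+3); D at (east=7, north=3).
  C is 8 units south of D: delta (east=+0, north=-8); C at (east=7, north=-5).
  B is 8 units northwest of C: delta (east=-8, north=+8); B at (east=-1, north=3).
  A is 8 units southeast of B: delta (east=+8, north=-8); A at (east=7, north=-5).
Therefore A relative to G: (east=7, north=-5).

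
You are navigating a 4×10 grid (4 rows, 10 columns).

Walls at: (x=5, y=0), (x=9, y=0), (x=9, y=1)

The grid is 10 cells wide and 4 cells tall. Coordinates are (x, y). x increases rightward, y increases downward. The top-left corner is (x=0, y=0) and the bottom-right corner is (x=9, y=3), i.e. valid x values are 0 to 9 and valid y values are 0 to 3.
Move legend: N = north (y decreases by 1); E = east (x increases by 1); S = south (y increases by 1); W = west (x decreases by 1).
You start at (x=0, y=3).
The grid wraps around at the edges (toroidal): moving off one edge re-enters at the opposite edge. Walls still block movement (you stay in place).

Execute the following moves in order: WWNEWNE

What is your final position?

Answer: Final position: (x=8, y=1)

Derivation:
Start: (x=0, y=3)
  W (west): (x=0, y=3) -> (x=9, y=3)
  W (west): (x=9, y=3) -> (x=8, y=3)
  N (north): (x=8, y=3) -> (x=8, y=2)
  E (east): (x=8, y=2) -> (x=9, y=2)
  W (west): (x=9, y=2) -> (x=8, y=2)
  N (north): (x=8, y=2) -> (x=8, y=1)
  E (east): blocked, stay at (x=8, y=1)
Final: (x=8, y=1)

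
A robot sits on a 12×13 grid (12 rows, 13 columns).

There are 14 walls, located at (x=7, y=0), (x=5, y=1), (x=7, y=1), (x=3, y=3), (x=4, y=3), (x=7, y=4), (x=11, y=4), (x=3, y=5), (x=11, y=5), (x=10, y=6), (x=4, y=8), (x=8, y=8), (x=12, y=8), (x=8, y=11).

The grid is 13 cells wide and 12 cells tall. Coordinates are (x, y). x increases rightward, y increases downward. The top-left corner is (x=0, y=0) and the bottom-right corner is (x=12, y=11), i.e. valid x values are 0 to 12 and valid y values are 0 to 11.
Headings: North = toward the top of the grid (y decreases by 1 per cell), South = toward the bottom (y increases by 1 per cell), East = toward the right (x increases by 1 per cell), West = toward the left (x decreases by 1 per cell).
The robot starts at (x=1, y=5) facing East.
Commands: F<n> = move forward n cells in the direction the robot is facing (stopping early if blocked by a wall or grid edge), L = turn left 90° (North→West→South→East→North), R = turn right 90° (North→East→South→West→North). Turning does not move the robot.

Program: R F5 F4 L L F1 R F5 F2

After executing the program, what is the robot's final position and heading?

Answer: Final position: (x=8, y=10), facing East

Derivation:
Start: (x=1, y=5), facing East
  R: turn right, now facing South
  F5: move forward 5, now at (x=1, y=10)
  F4: move forward 1/4 (blocked), now at (x=1, y=11)
  L: turn left, now facing East
  L: turn left, now facing North
  F1: move forward 1, now at (x=1, y=10)
  R: turn right, now facing East
  F5: move forward 5, now at (x=6, y=10)
  F2: move forward 2, now at (x=8, y=10)
Final: (x=8, y=10), facing East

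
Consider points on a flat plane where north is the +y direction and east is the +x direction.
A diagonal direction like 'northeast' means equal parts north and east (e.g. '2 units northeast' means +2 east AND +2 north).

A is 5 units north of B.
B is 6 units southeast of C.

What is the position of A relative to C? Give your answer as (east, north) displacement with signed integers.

Answer: A is at (east=6, north=-1) relative to C.

Derivation:
Place C at the origin (east=0, north=0).
  B is 6 units southeast of C: delta (east=+6, north=-6); B at (east=6, north=-6).
  A is 5 units north of B: delta (east=+0, north=+5); A at (east=6, north=-1).
Therefore A relative to C: (east=6, north=-1).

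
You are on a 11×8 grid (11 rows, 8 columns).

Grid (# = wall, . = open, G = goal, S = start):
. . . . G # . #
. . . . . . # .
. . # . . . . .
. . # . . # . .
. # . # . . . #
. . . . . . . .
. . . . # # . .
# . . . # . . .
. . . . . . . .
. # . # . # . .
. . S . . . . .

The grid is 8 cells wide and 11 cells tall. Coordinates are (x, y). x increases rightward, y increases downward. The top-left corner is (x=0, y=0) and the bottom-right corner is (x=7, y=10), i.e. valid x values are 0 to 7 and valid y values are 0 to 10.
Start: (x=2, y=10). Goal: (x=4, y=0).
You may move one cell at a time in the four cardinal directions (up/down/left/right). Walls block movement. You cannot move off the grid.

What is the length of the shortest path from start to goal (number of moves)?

BFS from (x=2, y=10) until reaching (x=4, y=0):
  Distance 0: (x=2, y=10)
  Distance 1: (x=2, y=9), (x=1, y=10), (x=3, y=10)
  Distance 2: (x=2, y=8), (x=0, y=10), (x=4, y=10)
  Distance 3: (x=2, y=7), (x=1, y=8), (x=3, y=8), (x=0, y=9), (x=4, y=9), (x=5, y=10)
  Distance 4: (x=2, y=6), (x=1, y=7), (x=3, y=7), (x=0, y=8), (x=4, y=8), (x=6, y=10)
  Distance 5: (x=2, y=5), (x=1, y=6), (x=3, y=6), (x=5, y=8), (x=6, y=9), (x=7, y=10)
  Distance 6: (x=2, y=4), (x=1, y=5), (x=3, y=5), (x=0, y=6), (x=5, y=7), (x=6, y=8), (x=7, y=9)
  Distance 7: (x=0, y=5), (x=4, y=5), (x=6, y=7), (x=7, y=8)
  Distance 8: (x=0, y=4), (x=4, y=4), (x=5, y=5), (x=6, y=6), (x=7, y=7)
  Distance 9: (x=0, y=3), (x=4, y=3), (x=5, y=4), (x=6, y=5), (x=7, y=6)
  Distance 10: (x=0, y=2), (x=4, y=2), (x=1, y=3), (x=3, y=3), (x=6, y=4), (x=7, y=5)
  Distance 11: (x=0, y=1), (x=4, y=1), (x=1, y=2), (x=3, y=2), (x=5, y=2), (x=6, y=3)
  Distance 12: (x=0, y=0), (x=4, y=0), (x=1, y=1), (x=3, y=1), (x=5, y=1), (x=6, y=2), (x=7, y=3)  <- goal reached here
One shortest path (12 moves): (x=2, y=10) -> (x=2, y=9) -> (x=2, y=8) -> (x=3, y=8) -> (x=3, y=7) -> (x=3, y=6) -> (x=3, y=5) -> (x=4, y=5) -> (x=4, y=4) -> (x=4, y=3) -> (x=4, y=2) -> (x=4, y=1) -> (x=4, y=0)

Answer: Shortest path length: 12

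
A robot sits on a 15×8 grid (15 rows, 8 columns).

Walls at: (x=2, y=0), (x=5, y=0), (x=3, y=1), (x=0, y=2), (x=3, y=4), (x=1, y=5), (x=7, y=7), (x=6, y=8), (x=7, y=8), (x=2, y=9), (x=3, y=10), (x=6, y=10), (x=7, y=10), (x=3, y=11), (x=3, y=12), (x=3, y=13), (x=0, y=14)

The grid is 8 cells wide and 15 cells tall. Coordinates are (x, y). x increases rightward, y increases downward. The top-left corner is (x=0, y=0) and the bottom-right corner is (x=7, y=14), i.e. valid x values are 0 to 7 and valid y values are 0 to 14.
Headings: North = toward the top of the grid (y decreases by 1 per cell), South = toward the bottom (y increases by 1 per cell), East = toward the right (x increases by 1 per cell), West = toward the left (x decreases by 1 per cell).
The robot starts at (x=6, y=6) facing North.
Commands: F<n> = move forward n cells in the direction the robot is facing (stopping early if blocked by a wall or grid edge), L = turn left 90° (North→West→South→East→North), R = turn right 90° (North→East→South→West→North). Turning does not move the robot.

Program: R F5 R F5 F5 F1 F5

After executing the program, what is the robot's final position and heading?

Answer: Final position: (x=7, y=6), facing South

Derivation:
Start: (x=6, y=6), facing North
  R: turn right, now facing East
  F5: move forward 1/5 (blocked), now at (x=7, y=6)
  R: turn right, now facing South
  F5: move forward 0/5 (blocked), now at (x=7, y=6)
  F5: move forward 0/5 (blocked), now at (x=7, y=6)
  F1: move forward 0/1 (blocked), now at (x=7, y=6)
  F5: move forward 0/5 (blocked), now at (x=7, y=6)
Final: (x=7, y=6), facing South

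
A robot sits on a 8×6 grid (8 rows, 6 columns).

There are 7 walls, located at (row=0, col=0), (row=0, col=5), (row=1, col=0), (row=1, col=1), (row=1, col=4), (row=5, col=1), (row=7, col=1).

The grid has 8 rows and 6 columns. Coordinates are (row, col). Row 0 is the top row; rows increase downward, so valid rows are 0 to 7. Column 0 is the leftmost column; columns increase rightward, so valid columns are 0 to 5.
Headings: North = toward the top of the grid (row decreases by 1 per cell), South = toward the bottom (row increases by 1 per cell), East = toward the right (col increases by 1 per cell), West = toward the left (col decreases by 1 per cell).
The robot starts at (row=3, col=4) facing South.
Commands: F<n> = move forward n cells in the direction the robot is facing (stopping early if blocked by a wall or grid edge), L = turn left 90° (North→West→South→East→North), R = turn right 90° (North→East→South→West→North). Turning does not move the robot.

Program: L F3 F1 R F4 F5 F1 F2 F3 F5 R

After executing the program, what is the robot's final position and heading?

Start: (row=3, col=4), facing South
  L: turn left, now facing East
  F3: move forward 1/3 (blocked), now at (row=3, col=5)
  F1: move forward 0/1 (blocked), now at (row=3, col=5)
  R: turn right, now facing South
  F4: move forward 4, now at (row=7, col=5)
  F5: move forward 0/5 (blocked), now at (row=7, col=5)
  F1: move forward 0/1 (blocked), now at (row=7, col=5)
  F2: move forward 0/2 (blocked), now at (row=7, col=5)
  F3: move forward 0/3 (blocked), now at (row=7, col=5)
  F5: move forward 0/5 (blocked), now at (row=7, col=5)
  R: turn right, now facing West
Final: (row=7, col=5), facing West

Answer: Final position: (row=7, col=5), facing West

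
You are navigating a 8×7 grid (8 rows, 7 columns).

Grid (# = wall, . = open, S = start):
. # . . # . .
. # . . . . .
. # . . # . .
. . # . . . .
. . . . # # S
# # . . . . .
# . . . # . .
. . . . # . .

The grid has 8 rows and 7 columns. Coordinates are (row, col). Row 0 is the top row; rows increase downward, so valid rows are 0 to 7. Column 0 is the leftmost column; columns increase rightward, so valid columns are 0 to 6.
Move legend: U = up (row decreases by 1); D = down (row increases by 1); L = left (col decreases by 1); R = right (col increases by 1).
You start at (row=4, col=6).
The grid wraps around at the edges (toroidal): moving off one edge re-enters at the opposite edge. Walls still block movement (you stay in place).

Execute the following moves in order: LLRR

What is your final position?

Answer: Final position: (row=4, col=1)

Derivation:
Start: (row=4, col=6)
  L (left): blocked, stay at (row=4, col=6)
  L (left): blocked, stay at (row=4, col=6)
  R (right): (row=4, col=6) -> (row=4, col=0)
  R (right): (row=4, col=0) -> (row=4, col=1)
Final: (row=4, col=1)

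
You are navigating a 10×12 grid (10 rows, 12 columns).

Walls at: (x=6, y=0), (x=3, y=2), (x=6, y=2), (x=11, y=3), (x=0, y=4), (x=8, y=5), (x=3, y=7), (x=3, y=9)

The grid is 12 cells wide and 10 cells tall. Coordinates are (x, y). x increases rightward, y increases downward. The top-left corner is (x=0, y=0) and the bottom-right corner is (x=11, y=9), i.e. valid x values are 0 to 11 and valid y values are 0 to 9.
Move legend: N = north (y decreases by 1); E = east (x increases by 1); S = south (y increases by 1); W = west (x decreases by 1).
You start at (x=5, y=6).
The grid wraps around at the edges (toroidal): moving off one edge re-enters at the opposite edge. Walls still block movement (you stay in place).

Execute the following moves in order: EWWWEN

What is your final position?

Answer: Final position: (x=4, y=5)

Derivation:
Start: (x=5, y=6)
  E (east): (x=5, y=6) -> (x=6, y=6)
  W (west): (x=6, y=6) -> (x=5, y=6)
  W (west): (x=5, y=6) -> (x=4, y=6)
  W (west): (x=4, y=6) -> (x=3, y=6)
  E (east): (x=3, y=6) -> (x=4, y=6)
  N (north): (x=4, y=6) -> (x=4, y=5)
Final: (x=4, y=5)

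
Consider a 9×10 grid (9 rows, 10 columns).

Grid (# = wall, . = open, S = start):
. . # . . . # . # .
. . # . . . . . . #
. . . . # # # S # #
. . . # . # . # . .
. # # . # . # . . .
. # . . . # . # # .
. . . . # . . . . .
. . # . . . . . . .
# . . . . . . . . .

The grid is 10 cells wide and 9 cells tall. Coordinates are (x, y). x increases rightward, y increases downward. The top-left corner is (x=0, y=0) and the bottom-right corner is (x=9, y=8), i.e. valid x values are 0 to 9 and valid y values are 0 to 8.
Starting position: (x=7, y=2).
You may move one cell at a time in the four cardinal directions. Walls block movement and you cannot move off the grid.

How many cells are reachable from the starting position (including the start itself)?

BFS flood-fill from (x=7, y=2):
  Distance 0: (x=7, y=2)
  Distance 1: (x=7, y=1)
  Distance 2: (x=7, y=0), (x=6, y=1), (x=8, y=1)
  Distance 3: (x=5, y=1)
  Distance 4: (x=5, y=0), (x=4, y=1)
  Distance 5: (x=4, y=0), (x=3, y=1)
  Distance 6: (x=3, y=0), (x=3, y=2)
  Distance 7: (x=2, y=2)
  Distance 8: (x=1, y=2), (x=2, y=3)
  Distance 9: (x=1, y=1), (x=0, y=2), (x=1, y=3)
  Distance 10: (x=1, y=0), (x=0, y=1), (x=0, y=3)
  Distance 11: (x=0, y=0), (x=0, y=4)
  Distance 12: (x=0, y=5)
  Distance 13: (x=0, y=6)
  Distance 14: (x=1, y=6), (x=0, y=7)
  Distance 15: (x=2, y=6), (x=1, y=7)
  Distance 16: (x=2, y=5), (x=3, y=6), (x=1, y=8)
  Distance 17: (x=3, y=5), (x=3, y=7), (x=2, y=8)
  Distance 18: (x=3, y=4), (x=4, y=5), (x=4, y=7), (x=3, y=8)
  Distance 19: (x=5, y=7), (x=4, y=8)
  Distance 20: (x=5, y=6), (x=6, y=7), (x=5, y=8)
  Distance 21: (x=6, y=6), (x=7, y=7), (x=6, y=8)
  Distance 22: (x=6, y=5), (x=7, y=6), (x=8, y=7), (x=7, y=8)
  Distance 23: (x=8, y=6), (x=9, y=7), (x=8, y=8)
  Distance 24: (x=9, y=6), (x=9, y=8)
  Distance 25: (x=9, y=5)
  Distance 26: (x=9, y=4)
  Distance 27: (x=9, y=3), (x=8, y=4)
  Distance 28: (x=8, y=3), (x=7, y=4)
Total reachable: 62 (grid has 66 open cells total)

Answer: Reachable cells: 62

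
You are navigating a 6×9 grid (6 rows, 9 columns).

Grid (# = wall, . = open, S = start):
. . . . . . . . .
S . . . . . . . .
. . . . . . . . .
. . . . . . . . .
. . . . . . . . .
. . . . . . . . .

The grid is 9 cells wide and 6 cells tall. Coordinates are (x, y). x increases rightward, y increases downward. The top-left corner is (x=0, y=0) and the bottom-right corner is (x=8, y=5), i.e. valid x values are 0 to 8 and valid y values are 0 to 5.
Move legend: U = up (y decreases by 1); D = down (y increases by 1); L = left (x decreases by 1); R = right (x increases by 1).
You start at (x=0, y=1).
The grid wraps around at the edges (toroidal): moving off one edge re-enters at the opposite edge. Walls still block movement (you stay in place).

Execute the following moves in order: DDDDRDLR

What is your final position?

Answer: Final position: (x=1, y=0)

Derivation:
Start: (x=0, y=1)
  D (down): (x=0, y=1) -> (x=0, y=2)
  D (down): (x=0, y=2) -> (x=0, y=3)
  D (down): (x=0, y=3) -> (x=0, y=4)
  D (down): (x=0, y=4) -> (x=0, y=5)
  R (right): (x=0, y=5) -> (x=1, y=5)
  D (down): (x=1, y=5) -> (x=1, y=0)
  L (left): (x=1, y=0) -> (x=0, y=0)
  R (right): (x=0, y=0) -> (x=1, y=0)
Final: (x=1, y=0)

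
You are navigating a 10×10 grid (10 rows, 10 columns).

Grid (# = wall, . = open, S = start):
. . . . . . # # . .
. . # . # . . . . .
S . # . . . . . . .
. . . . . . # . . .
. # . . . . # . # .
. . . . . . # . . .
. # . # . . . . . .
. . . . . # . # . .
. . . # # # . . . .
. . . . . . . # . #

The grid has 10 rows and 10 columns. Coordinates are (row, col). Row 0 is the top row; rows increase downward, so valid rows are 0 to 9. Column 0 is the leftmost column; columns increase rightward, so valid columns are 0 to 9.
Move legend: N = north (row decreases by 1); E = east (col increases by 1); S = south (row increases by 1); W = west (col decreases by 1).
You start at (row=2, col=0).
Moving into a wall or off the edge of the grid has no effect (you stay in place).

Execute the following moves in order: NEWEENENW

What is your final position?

Start: (row=2, col=0)
  N (north): (row=2, col=0) -> (row=1, col=0)
  E (east): (row=1, col=0) -> (row=1, col=1)
  W (west): (row=1, col=1) -> (row=1, col=0)
  E (east): (row=1, col=0) -> (row=1, col=1)
  E (east): blocked, stay at (row=1, col=1)
  N (north): (row=1, col=1) -> (row=0, col=1)
  E (east): (row=0, col=1) -> (row=0, col=2)
  N (north): blocked, stay at (row=0, col=2)
  W (west): (row=0, col=2) -> (row=0, col=1)
Final: (row=0, col=1)

Answer: Final position: (row=0, col=1)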